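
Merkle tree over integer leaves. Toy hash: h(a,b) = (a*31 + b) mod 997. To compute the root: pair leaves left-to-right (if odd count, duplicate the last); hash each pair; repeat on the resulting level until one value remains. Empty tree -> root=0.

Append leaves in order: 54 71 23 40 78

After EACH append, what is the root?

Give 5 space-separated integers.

Answer: 54 748 993 13 515

Derivation:
After append 54 (leaves=[54]):
  L0: [54]
  root=54
After append 71 (leaves=[54, 71]):
  L0: [54, 71]
  L1: h(54,71)=(54*31+71)%997=748 -> [748]
  root=748
After append 23 (leaves=[54, 71, 23]):
  L0: [54, 71, 23]
  L1: h(54,71)=(54*31+71)%997=748 h(23,23)=(23*31+23)%997=736 -> [748, 736]
  L2: h(748,736)=(748*31+736)%997=993 -> [993]
  root=993
After append 40 (leaves=[54, 71, 23, 40]):
  L0: [54, 71, 23, 40]
  L1: h(54,71)=(54*31+71)%997=748 h(23,40)=(23*31+40)%997=753 -> [748, 753]
  L2: h(748,753)=(748*31+753)%997=13 -> [13]
  root=13
After append 78 (leaves=[54, 71, 23, 40, 78]):
  L0: [54, 71, 23, 40, 78]
  L1: h(54,71)=(54*31+71)%997=748 h(23,40)=(23*31+40)%997=753 h(78,78)=(78*31+78)%997=502 -> [748, 753, 502]
  L2: h(748,753)=(748*31+753)%997=13 h(502,502)=(502*31+502)%997=112 -> [13, 112]
  L3: h(13,112)=(13*31+112)%997=515 -> [515]
  root=515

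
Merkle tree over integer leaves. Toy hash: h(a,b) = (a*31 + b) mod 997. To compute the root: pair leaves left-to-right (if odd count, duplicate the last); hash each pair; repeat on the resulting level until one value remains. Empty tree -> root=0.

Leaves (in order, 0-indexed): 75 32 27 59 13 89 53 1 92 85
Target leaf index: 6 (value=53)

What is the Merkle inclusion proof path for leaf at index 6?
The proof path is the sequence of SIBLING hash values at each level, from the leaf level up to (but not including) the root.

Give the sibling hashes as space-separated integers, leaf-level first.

L0 (leaves): [75, 32, 27, 59, 13, 89, 53, 1, 92, 85], target index=6
L1: h(75,32)=(75*31+32)%997=363 [pair 0] h(27,59)=(27*31+59)%997=896 [pair 1] h(13,89)=(13*31+89)%997=492 [pair 2] h(53,1)=(53*31+1)%997=647 [pair 3] h(92,85)=(92*31+85)%997=943 [pair 4] -> [363, 896, 492, 647, 943]
  Sibling for proof at L0: 1
L2: h(363,896)=(363*31+896)%997=185 [pair 0] h(492,647)=(492*31+647)%997=944 [pair 1] h(943,943)=(943*31+943)%997=266 [pair 2] -> [185, 944, 266]
  Sibling for proof at L1: 492
L3: h(185,944)=(185*31+944)%997=697 [pair 0] h(266,266)=(266*31+266)%997=536 [pair 1] -> [697, 536]
  Sibling for proof at L2: 185
L4: h(697,536)=(697*31+536)%997=209 [pair 0] -> [209]
  Sibling for proof at L3: 536
Root: 209
Proof path (sibling hashes from leaf to root): [1, 492, 185, 536]

Answer: 1 492 185 536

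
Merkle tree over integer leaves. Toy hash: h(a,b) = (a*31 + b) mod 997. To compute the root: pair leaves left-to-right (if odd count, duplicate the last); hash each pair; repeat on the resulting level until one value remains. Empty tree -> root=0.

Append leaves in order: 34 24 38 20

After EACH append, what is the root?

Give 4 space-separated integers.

After append 34 (leaves=[34]):
  L0: [34]
  root=34
After append 24 (leaves=[34, 24]):
  L0: [34, 24]
  L1: h(34,24)=(34*31+24)%997=81 -> [81]
  root=81
After append 38 (leaves=[34, 24, 38]):
  L0: [34, 24, 38]
  L1: h(34,24)=(34*31+24)%997=81 h(38,38)=(38*31+38)%997=219 -> [81, 219]
  L2: h(81,219)=(81*31+219)%997=736 -> [736]
  root=736
After append 20 (leaves=[34, 24, 38, 20]):
  L0: [34, 24, 38, 20]
  L1: h(34,24)=(34*31+24)%997=81 h(38,20)=(38*31+20)%997=201 -> [81, 201]
  L2: h(81,201)=(81*31+201)%997=718 -> [718]
  root=718

Answer: 34 81 736 718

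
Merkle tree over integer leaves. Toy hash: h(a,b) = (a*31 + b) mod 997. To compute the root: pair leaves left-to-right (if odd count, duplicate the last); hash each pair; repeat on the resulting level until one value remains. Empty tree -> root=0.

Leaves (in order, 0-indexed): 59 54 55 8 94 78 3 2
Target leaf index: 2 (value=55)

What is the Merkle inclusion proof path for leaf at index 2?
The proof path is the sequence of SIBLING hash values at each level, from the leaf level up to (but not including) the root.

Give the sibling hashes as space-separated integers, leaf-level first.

L0 (leaves): [59, 54, 55, 8, 94, 78, 3, 2], target index=2
L1: h(59,54)=(59*31+54)%997=886 [pair 0] h(55,8)=(55*31+8)%997=716 [pair 1] h(94,78)=(94*31+78)%997=1 [pair 2] h(3,2)=(3*31+2)%997=95 [pair 3] -> [886, 716, 1, 95]
  Sibling for proof at L0: 8
L2: h(886,716)=(886*31+716)%997=266 [pair 0] h(1,95)=(1*31+95)%997=126 [pair 1] -> [266, 126]
  Sibling for proof at L1: 886
L3: h(266,126)=(266*31+126)%997=396 [pair 0] -> [396]
  Sibling for proof at L2: 126
Root: 396
Proof path (sibling hashes from leaf to root): [8, 886, 126]

Answer: 8 886 126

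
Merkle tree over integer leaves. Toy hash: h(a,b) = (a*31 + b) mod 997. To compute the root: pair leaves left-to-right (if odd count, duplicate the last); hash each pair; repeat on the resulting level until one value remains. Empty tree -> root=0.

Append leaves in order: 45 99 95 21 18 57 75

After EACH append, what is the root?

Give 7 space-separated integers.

Answer: 45 497 501 427 762 16 804

Derivation:
After append 45 (leaves=[45]):
  L0: [45]
  root=45
After append 99 (leaves=[45, 99]):
  L0: [45, 99]
  L1: h(45,99)=(45*31+99)%997=497 -> [497]
  root=497
After append 95 (leaves=[45, 99, 95]):
  L0: [45, 99, 95]
  L1: h(45,99)=(45*31+99)%997=497 h(95,95)=(95*31+95)%997=49 -> [497, 49]
  L2: h(497,49)=(497*31+49)%997=501 -> [501]
  root=501
After append 21 (leaves=[45, 99, 95, 21]):
  L0: [45, 99, 95, 21]
  L1: h(45,99)=(45*31+99)%997=497 h(95,21)=(95*31+21)%997=972 -> [497, 972]
  L2: h(497,972)=(497*31+972)%997=427 -> [427]
  root=427
After append 18 (leaves=[45, 99, 95, 21, 18]):
  L0: [45, 99, 95, 21, 18]
  L1: h(45,99)=(45*31+99)%997=497 h(95,21)=(95*31+21)%997=972 h(18,18)=(18*31+18)%997=576 -> [497, 972, 576]
  L2: h(497,972)=(497*31+972)%997=427 h(576,576)=(576*31+576)%997=486 -> [427, 486]
  L3: h(427,486)=(427*31+486)%997=762 -> [762]
  root=762
After append 57 (leaves=[45, 99, 95, 21, 18, 57]):
  L0: [45, 99, 95, 21, 18, 57]
  L1: h(45,99)=(45*31+99)%997=497 h(95,21)=(95*31+21)%997=972 h(18,57)=(18*31+57)%997=615 -> [497, 972, 615]
  L2: h(497,972)=(497*31+972)%997=427 h(615,615)=(615*31+615)%997=737 -> [427, 737]
  L3: h(427,737)=(427*31+737)%997=16 -> [16]
  root=16
After append 75 (leaves=[45, 99, 95, 21, 18, 57, 75]):
  L0: [45, 99, 95, 21, 18, 57, 75]
  L1: h(45,99)=(45*31+99)%997=497 h(95,21)=(95*31+21)%997=972 h(18,57)=(18*31+57)%997=615 h(75,75)=(75*31+75)%997=406 -> [497, 972, 615, 406]
  L2: h(497,972)=(497*31+972)%997=427 h(615,406)=(615*31+406)%997=528 -> [427, 528]
  L3: h(427,528)=(427*31+528)%997=804 -> [804]
  root=804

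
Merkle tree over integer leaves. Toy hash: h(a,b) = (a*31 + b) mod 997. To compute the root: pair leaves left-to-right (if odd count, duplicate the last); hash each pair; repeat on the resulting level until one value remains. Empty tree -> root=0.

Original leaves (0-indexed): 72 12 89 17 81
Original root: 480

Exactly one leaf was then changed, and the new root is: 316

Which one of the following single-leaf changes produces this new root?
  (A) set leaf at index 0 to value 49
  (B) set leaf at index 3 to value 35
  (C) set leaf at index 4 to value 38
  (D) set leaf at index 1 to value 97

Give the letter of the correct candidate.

Original leaves: [72, 12, 89, 17, 81]
Target new root: 316
Try each candidate change and compute the resulting root:
Candidate A: set leaf[0] = 49 -> leaves = [49, 12, 89, 17, 81]
  L0: [49, 12, 89, 17, 81]
  L1: h(49,12)=(49*31+12)%997=534 h(89,17)=(89*31+17)%997=782 h(81,81)=(81*31+81)%997=598 -> [534, 782, 598]
  L2: h(534,782)=(534*31+782)%997=387 h(598,598)=(598*31+598)%997=193 -> [387, 193]
  L3: h(387,193)=(387*31+193)%997=226 -> [226]
  root = 226 != target 316
Candidate B: set leaf[3] = 35 -> leaves = [72, 12, 89, 35, 81]
  L0: [72, 12, 89, 35, 81]
  L1: h(72,12)=(72*31+12)%997=250 h(89,35)=(89*31+35)%997=800 h(81,81)=(81*31+81)%997=598 -> [250, 800, 598]
  L2: h(250,800)=(250*31+800)%997=574 h(598,598)=(598*31+598)%997=193 -> [574, 193]
  L3: h(574,193)=(574*31+193)%997=41 -> [41]
  root = 41 != target 316
Candidate C: set leaf[4] = 38 -> leaves = [72, 12, 89, 17, 38]
  L0: [72, 12, 89, 17, 38]
  L1: h(72,12)=(72*31+12)%997=250 h(89,17)=(89*31+17)%997=782 h(38,38)=(38*31+38)%997=219 -> [250, 782, 219]
  L2: h(250,782)=(250*31+782)%997=556 h(219,219)=(219*31+219)%997=29 -> [556, 29]
  L3: h(556,29)=(556*31+29)%997=316 -> [316]
  root = 316 == target 316  ** MATCH **
Candidate D: set leaf[1] = 97 -> leaves = [72, 97, 89, 17, 81]
  L0: [72, 97, 89, 17, 81]
  L1: h(72,97)=(72*31+97)%997=335 h(89,17)=(89*31+17)%997=782 h(81,81)=(81*31+81)%997=598 -> [335, 782, 598]
  L2: h(335,782)=(335*31+782)%997=200 h(598,598)=(598*31+598)%997=193 -> [200, 193]
  L3: h(200,193)=(200*31+193)%997=411 -> [411]
  root = 411 != target 316
Candidate C produces the target root.

Answer: C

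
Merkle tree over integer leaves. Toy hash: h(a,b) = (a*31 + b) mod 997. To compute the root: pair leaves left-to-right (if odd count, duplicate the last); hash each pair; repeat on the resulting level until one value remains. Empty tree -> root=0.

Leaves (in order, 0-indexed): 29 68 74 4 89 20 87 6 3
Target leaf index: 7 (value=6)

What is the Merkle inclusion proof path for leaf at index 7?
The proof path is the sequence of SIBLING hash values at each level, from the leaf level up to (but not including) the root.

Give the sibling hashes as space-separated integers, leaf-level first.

L0 (leaves): [29, 68, 74, 4, 89, 20, 87, 6, 3], target index=7
L1: h(29,68)=(29*31+68)%997=967 [pair 0] h(74,4)=(74*31+4)%997=304 [pair 1] h(89,20)=(89*31+20)%997=785 [pair 2] h(87,6)=(87*31+6)%997=709 [pair 3] h(3,3)=(3*31+3)%997=96 [pair 4] -> [967, 304, 785, 709, 96]
  Sibling for proof at L0: 87
L2: h(967,304)=(967*31+304)%997=371 [pair 0] h(785,709)=(785*31+709)%997=119 [pair 1] h(96,96)=(96*31+96)%997=81 [pair 2] -> [371, 119, 81]
  Sibling for proof at L1: 785
L3: h(371,119)=(371*31+119)%997=653 [pair 0] h(81,81)=(81*31+81)%997=598 [pair 1] -> [653, 598]
  Sibling for proof at L2: 371
L4: h(653,598)=(653*31+598)%997=901 [pair 0] -> [901]
  Sibling for proof at L3: 598
Root: 901
Proof path (sibling hashes from leaf to root): [87, 785, 371, 598]

Answer: 87 785 371 598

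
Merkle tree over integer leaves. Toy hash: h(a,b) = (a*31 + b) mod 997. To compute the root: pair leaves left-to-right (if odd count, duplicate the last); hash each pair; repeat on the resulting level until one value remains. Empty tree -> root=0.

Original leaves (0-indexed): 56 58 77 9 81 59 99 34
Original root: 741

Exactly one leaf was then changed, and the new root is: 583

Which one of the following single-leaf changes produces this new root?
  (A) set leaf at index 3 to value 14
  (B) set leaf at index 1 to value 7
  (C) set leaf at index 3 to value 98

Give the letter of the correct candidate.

Original leaves: [56, 58, 77, 9, 81, 59, 99, 34]
Target new root: 583
Try each candidate change and compute the resulting root:
Candidate A: set leaf[3] = 14 -> leaves = [56, 58, 77, 14, 81, 59, 99, 34]
  L0: [56, 58, 77, 14, 81, 59, 99, 34]
  L1: h(56,58)=(56*31+58)%997=797 h(77,14)=(77*31+14)%997=407 h(81,59)=(81*31+59)%997=576 h(99,34)=(99*31+34)%997=112 -> [797, 407, 576, 112]
  L2: h(797,407)=(797*31+407)%997=189 h(576,112)=(576*31+112)%997=22 -> [189, 22]
  L3: h(189,22)=(189*31+22)%997=896 -> [896]
  root = 896 != target 583
Candidate B: set leaf[1] = 7 -> leaves = [56, 7, 77, 9, 81, 59, 99, 34]
  L0: [56, 7, 77, 9, 81, 59, 99, 34]
  L1: h(56,7)=(56*31+7)%997=746 h(77,9)=(77*31+9)%997=402 h(81,59)=(81*31+59)%997=576 h(99,34)=(99*31+34)%997=112 -> [746, 402, 576, 112]
  L2: h(746,402)=(746*31+402)%997=597 h(576,112)=(576*31+112)%997=22 -> [597, 22]
  L3: h(597,22)=(597*31+22)%997=583 -> [583]
  root = 583 == target 583  ** MATCH **
Candidate C: set leaf[3] = 98 -> leaves = [56, 58, 77, 98, 81, 59, 99, 34]
  L0: [56, 58, 77, 98, 81, 59, 99, 34]
  L1: h(56,58)=(56*31+58)%997=797 h(77,98)=(77*31+98)%997=491 h(81,59)=(81*31+59)%997=576 h(99,34)=(99*31+34)%997=112 -> [797, 491, 576, 112]
  L2: h(797,491)=(797*31+491)%997=273 h(576,112)=(576*31+112)%997=22 -> [273, 22]
  L3: h(273,22)=(273*31+22)%997=509 -> [509]
  root = 509 != target 583
Candidate B produces the target root.

Answer: B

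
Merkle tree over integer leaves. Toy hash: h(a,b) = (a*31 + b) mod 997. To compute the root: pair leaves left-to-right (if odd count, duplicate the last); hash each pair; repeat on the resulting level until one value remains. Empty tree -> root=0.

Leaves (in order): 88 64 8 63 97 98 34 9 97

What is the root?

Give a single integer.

L0: [88, 64, 8, 63, 97, 98, 34, 9, 97]
L1: h(88,64)=(88*31+64)%997=798 h(8,63)=(8*31+63)%997=311 h(97,98)=(97*31+98)%997=114 h(34,9)=(34*31+9)%997=66 h(97,97)=(97*31+97)%997=113 -> [798, 311, 114, 66, 113]
L2: h(798,311)=(798*31+311)%997=124 h(114,66)=(114*31+66)%997=609 h(113,113)=(113*31+113)%997=625 -> [124, 609, 625]
L3: h(124,609)=(124*31+609)%997=465 h(625,625)=(625*31+625)%997=60 -> [465, 60]
L4: h(465,60)=(465*31+60)%997=517 -> [517]

Answer: 517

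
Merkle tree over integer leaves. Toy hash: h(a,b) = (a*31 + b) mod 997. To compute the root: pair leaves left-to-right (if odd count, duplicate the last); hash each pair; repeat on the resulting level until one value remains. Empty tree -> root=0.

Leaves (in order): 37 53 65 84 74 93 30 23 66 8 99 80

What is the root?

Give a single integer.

L0: [37, 53, 65, 84, 74, 93, 30, 23, 66, 8, 99, 80]
L1: h(37,53)=(37*31+53)%997=203 h(65,84)=(65*31+84)%997=105 h(74,93)=(74*31+93)%997=393 h(30,23)=(30*31+23)%997=953 h(66,8)=(66*31+8)%997=60 h(99,80)=(99*31+80)%997=158 -> [203, 105, 393, 953, 60, 158]
L2: h(203,105)=(203*31+105)%997=416 h(393,953)=(393*31+953)%997=175 h(60,158)=(60*31+158)%997=24 -> [416, 175, 24]
L3: h(416,175)=(416*31+175)%997=110 h(24,24)=(24*31+24)%997=768 -> [110, 768]
L4: h(110,768)=(110*31+768)%997=190 -> [190]

Answer: 190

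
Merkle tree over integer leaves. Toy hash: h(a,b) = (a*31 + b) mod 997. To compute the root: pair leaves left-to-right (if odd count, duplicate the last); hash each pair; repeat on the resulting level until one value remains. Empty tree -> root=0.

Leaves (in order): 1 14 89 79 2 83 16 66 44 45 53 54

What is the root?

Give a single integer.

L0: [1, 14, 89, 79, 2, 83, 16, 66, 44, 45, 53, 54]
L1: h(1,14)=(1*31+14)%997=45 h(89,79)=(89*31+79)%997=844 h(2,83)=(2*31+83)%997=145 h(16,66)=(16*31+66)%997=562 h(44,45)=(44*31+45)%997=412 h(53,54)=(53*31+54)%997=700 -> [45, 844, 145, 562, 412, 700]
L2: h(45,844)=(45*31+844)%997=245 h(145,562)=(145*31+562)%997=72 h(412,700)=(412*31+700)%997=511 -> [245, 72, 511]
L3: h(245,72)=(245*31+72)%997=688 h(511,511)=(511*31+511)%997=400 -> [688, 400]
L4: h(688,400)=(688*31+400)%997=791 -> [791]

Answer: 791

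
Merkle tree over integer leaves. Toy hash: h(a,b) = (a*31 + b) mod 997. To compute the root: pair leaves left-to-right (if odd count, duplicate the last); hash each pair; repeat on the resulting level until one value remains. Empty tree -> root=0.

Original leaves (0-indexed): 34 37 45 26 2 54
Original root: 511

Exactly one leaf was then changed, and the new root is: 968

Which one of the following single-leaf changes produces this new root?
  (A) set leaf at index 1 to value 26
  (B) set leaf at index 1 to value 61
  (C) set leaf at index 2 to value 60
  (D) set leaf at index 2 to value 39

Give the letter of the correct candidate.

Answer: C

Derivation:
Original leaves: [34, 37, 45, 26, 2, 54]
Target new root: 968
Try each candidate change and compute the resulting root:
Candidate A: set leaf[1] = 26 -> leaves = [34, 26, 45, 26, 2, 54]
  L0: [34, 26, 45, 26, 2, 54]
  L1: h(34,26)=(34*31+26)%997=83 h(45,26)=(45*31+26)%997=424 h(2,54)=(2*31+54)%997=116 -> [83, 424, 116]
  L2: h(83,424)=(83*31+424)%997=6 h(116,116)=(116*31+116)%997=721 -> [6, 721]
  L3: h(6,721)=(6*31+721)%997=907 -> [907]
  root = 907 != target 968
Candidate B: set leaf[1] = 61 -> leaves = [34, 61, 45, 26, 2, 54]
  L0: [34, 61, 45, 26, 2, 54]
  L1: h(34,61)=(34*31+61)%997=118 h(45,26)=(45*31+26)%997=424 h(2,54)=(2*31+54)%997=116 -> [118, 424, 116]
  L2: h(118,424)=(118*31+424)%997=94 h(116,116)=(116*31+116)%997=721 -> [94, 721]
  L3: h(94,721)=(94*31+721)%997=644 -> [644]
  root = 644 != target 968
Candidate C: set leaf[2] = 60 -> leaves = [34, 37, 60, 26, 2, 54]
  L0: [34, 37, 60, 26, 2, 54]
  L1: h(34,37)=(34*31+37)%997=94 h(60,26)=(60*31+26)%997=889 h(2,54)=(2*31+54)%997=116 -> [94, 889, 116]
  L2: h(94,889)=(94*31+889)%997=812 h(116,116)=(116*31+116)%997=721 -> [812, 721]
  L3: h(812,721)=(812*31+721)%997=968 -> [968]
  root = 968 == target 968  ** MATCH **
Candidate D: set leaf[2] = 39 -> leaves = [34, 37, 39, 26, 2, 54]
  L0: [34, 37, 39, 26, 2, 54]
  L1: h(34,37)=(34*31+37)%997=94 h(39,26)=(39*31+26)%997=238 h(2,54)=(2*31+54)%997=116 -> [94, 238, 116]
  L2: h(94,238)=(94*31+238)%997=161 h(116,116)=(116*31+116)%997=721 -> [161, 721]
  L3: h(161,721)=(161*31+721)%997=727 -> [727]
  root = 727 != target 968
Candidate C produces the target root.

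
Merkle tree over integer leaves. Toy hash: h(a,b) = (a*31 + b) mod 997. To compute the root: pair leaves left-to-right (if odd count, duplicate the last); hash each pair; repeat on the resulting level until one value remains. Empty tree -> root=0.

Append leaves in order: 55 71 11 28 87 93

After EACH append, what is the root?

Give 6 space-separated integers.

Answer: 55 779 573 590 699 891

Derivation:
After append 55 (leaves=[55]):
  L0: [55]
  root=55
After append 71 (leaves=[55, 71]):
  L0: [55, 71]
  L1: h(55,71)=(55*31+71)%997=779 -> [779]
  root=779
After append 11 (leaves=[55, 71, 11]):
  L0: [55, 71, 11]
  L1: h(55,71)=(55*31+71)%997=779 h(11,11)=(11*31+11)%997=352 -> [779, 352]
  L2: h(779,352)=(779*31+352)%997=573 -> [573]
  root=573
After append 28 (leaves=[55, 71, 11, 28]):
  L0: [55, 71, 11, 28]
  L1: h(55,71)=(55*31+71)%997=779 h(11,28)=(11*31+28)%997=369 -> [779, 369]
  L2: h(779,369)=(779*31+369)%997=590 -> [590]
  root=590
After append 87 (leaves=[55, 71, 11, 28, 87]):
  L0: [55, 71, 11, 28, 87]
  L1: h(55,71)=(55*31+71)%997=779 h(11,28)=(11*31+28)%997=369 h(87,87)=(87*31+87)%997=790 -> [779, 369, 790]
  L2: h(779,369)=(779*31+369)%997=590 h(790,790)=(790*31+790)%997=355 -> [590, 355]
  L3: h(590,355)=(590*31+355)%997=699 -> [699]
  root=699
After append 93 (leaves=[55, 71, 11, 28, 87, 93]):
  L0: [55, 71, 11, 28, 87, 93]
  L1: h(55,71)=(55*31+71)%997=779 h(11,28)=(11*31+28)%997=369 h(87,93)=(87*31+93)%997=796 -> [779, 369, 796]
  L2: h(779,369)=(779*31+369)%997=590 h(796,796)=(796*31+796)%997=547 -> [590, 547]
  L3: h(590,547)=(590*31+547)%997=891 -> [891]
  root=891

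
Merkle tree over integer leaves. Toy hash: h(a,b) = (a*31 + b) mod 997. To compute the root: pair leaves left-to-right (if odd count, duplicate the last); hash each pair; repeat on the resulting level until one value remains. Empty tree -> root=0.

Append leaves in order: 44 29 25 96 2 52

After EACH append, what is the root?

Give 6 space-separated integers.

After append 44 (leaves=[44]):
  L0: [44]
  root=44
After append 29 (leaves=[44, 29]):
  L0: [44, 29]
  L1: h(44,29)=(44*31+29)%997=396 -> [396]
  root=396
After append 25 (leaves=[44, 29, 25]):
  L0: [44, 29, 25]
  L1: h(44,29)=(44*31+29)%997=396 h(25,25)=(25*31+25)%997=800 -> [396, 800]
  L2: h(396,800)=(396*31+800)%997=115 -> [115]
  root=115
After append 96 (leaves=[44, 29, 25, 96]):
  L0: [44, 29, 25, 96]
  L1: h(44,29)=(44*31+29)%997=396 h(25,96)=(25*31+96)%997=871 -> [396, 871]
  L2: h(396,871)=(396*31+871)%997=186 -> [186]
  root=186
After append 2 (leaves=[44, 29, 25, 96, 2]):
  L0: [44, 29, 25, 96, 2]
  L1: h(44,29)=(44*31+29)%997=396 h(25,96)=(25*31+96)%997=871 h(2,2)=(2*31+2)%997=64 -> [396, 871, 64]
  L2: h(396,871)=(396*31+871)%997=186 h(64,64)=(64*31+64)%997=54 -> [186, 54]
  L3: h(186,54)=(186*31+54)%997=835 -> [835]
  root=835
After append 52 (leaves=[44, 29, 25, 96, 2, 52]):
  L0: [44, 29, 25, 96, 2, 52]
  L1: h(44,29)=(44*31+29)%997=396 h(25,96)=(25*31+96)%997=871 h(2,52)=(2*31+52)%997=114 -> [396, 871, 114]
  L2: h(396,871)=(396*31+871)%997=186 h(114,114)=(114*31+114)%997=657 -> [186, 657]
  L3: h(186,657)=(186*31+657)%997=441 -> [441]
  root=441

Answer: 44 396 115 186 835 441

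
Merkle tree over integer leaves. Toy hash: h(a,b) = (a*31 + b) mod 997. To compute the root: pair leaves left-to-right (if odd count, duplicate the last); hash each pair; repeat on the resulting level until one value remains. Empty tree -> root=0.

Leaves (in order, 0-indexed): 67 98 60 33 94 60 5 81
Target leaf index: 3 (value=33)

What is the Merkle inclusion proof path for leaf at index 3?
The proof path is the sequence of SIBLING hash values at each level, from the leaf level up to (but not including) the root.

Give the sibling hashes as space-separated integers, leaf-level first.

L0 (leaves): [67, 98, 60, 33, 94, 60, 5, 81], target index=3
L1: h(67,98)=(67*31+98)%997=181 [pair 0] h(60,33)=(60*31+33)%997=896 [pair 1] h(94,60)=(94*31+60)%997=980 [pair 2] h(5,81)=(5*31+81)%997=236 [pair 3] -> [181, 896, 980, 236]
  Sibling for proof at L0: 60
L2: h(181,896)=(181*31+896)%997=525 [pair 0] h(980,236)=(980*31+236)%997=706 [pair 1] -> [525, 706]
  Sibling for proof at L1: 181
L3: h(525,706)=(525*31+706)%997=32 [pair 0] -> [32]
  Sibling for proof at L2: 706
Root: 32
Proof path (sibling hashes from leaf to root): [60, 181, 706]

Answer: 60 181 706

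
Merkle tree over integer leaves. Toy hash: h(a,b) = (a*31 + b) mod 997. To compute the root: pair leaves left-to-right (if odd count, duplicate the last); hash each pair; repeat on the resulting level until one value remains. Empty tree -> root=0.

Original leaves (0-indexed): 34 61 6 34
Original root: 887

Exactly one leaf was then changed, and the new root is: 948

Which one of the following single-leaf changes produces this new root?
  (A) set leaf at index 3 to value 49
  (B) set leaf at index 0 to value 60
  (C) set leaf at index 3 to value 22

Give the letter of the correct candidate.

Answer: B

Derivation:
Original leaves: [34, 61, 6, 34]
Target new root: 948
Try each candidate change and compute the resulting root:
Candidate A: set leaf[3] = 49 -> leaves = [34, 61, 6, 49]
  L0: [34, 61, 6, 49]
  L1: h(34,61)=(34*31+61)%997=118 h(6,49)=(6*31+49)%997=235 -> [118, 235]
  L2: h(118,235)=(118*31+235)%997=902 -> [902]
  root = 902 != target 948
Candidate B: set leaf[0] = 60 -> leaves = [60, 61, 6, 34]
  L0: [60, 61, 6, 34]
  L1: h(60,61)=(60*31+61)%997=924 h(6,34)=(6*31+34)%997=220 -> [924, 220]
  L2: h(924,220)=(924*31+220)%997=948 -> [948]
  root = 948 == target 948  ** MATCH **
Candidate C: set leaf[3] = 22 -> leaves = [34, 61, 6, 22]
  L0: [34, 61, 6, 22]
  L1: h(34,61)=(34*31+61)%997=118 h(6,22)=(6*31+22)%997=208 -> [118, 208]
  L2: h(118,208)=(118*31+208)%997=875 -> [875]
  root = 875 != target 948
Candidate B produces the target root.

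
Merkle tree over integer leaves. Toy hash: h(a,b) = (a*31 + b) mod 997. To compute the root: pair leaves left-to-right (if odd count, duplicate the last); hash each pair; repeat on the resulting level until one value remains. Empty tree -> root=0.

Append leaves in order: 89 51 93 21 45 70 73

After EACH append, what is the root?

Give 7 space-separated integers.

After append 89 (leaves=[89]):
  L0: [89]
  root=89
After append 51 (leaves=[89, 51]):
  L0: [89, 51]
  L1: h(89,51)=(89*31+51)%997=816 -> [816]
  root=816
After append 93 (leaves=[89, 51, 93]):
  L0: [89, 51, 93]
  L1: h(89,51)=(89*31+51)%997=816 h(93,93)=(93*31+93)%997=982 -> [816, 982]
  L2: h(816,982)=(816*31+982)%997=356 -> [356]
  root=356
After append 21 (leaves=[89, 51, 93, 21]):
  L0: [89, 51, 93, 21]
  L1: h(89,51)=(89*31+51)%997=816 h(93,21)=(93*31+21)%997=910 -> [816, 910]
  L2: h(816,910)=(816*31+910)%997=284 -> [284]
  root=284
After append 45 (leaves=[89, 51, 93, 21, 45]):
  L0: [89, 51, 93, 21, 45]
  L1: h(89,51)=(89*31+51)%997=816 h(93,21)=(93*31+21)%997=910 h(45,45)=(45*31+45)%997=443 -> [816, 910, 443]
  L2: h(816,910)=(816*31+910)%997=284 h(443,443)=(443*31+443)%997=218 -> [284, 218]
  L3: h(284,218)=(284*31+218)%997=49 -> [49]
  root=49
After append 70 (leaves=[89, 51, 93, 21, 45, 70]):
  L0: [89, 51, 93, 21, 45, 70]
  L1: h(89,51)=(89*31+51)%997=816 h(93,21)=(93*31+21)%997=910 h(45,70)=(45*31+70)%997=468 -> [816, 910, 468]
  L2: h(816,910)=(816*31+910)%997=284 h(468,468)=(468*31+468)%997=21 -> [284, 21]
  L3: h(284,21)=(284*31+21)%997=849 -> [849]
  root=849
After append 73 (leaves=[89, 51, 93, 21, 45, 70, 73]):
  L0: [89, 51, 93, 21, 45, 70, 73]
  L1: h(89,51)=(89*31+51)%997=816 h(93,21)=(93*31+21)%997=910 h(45,70)=(45*31+70)%997=468 h(73,73)=(73*31+73)%997=342 -> [816, 910, 468, 342]
  L2: h(816,910)=(816*31+910)%997=284 h(468,342)=(468*31+342)%997=892 -> [284, 892]
  L3: h(284,892)=(284*31+892)%997=723 -> [723]
  root=723

Answer: 89 816 356 284 49 849 723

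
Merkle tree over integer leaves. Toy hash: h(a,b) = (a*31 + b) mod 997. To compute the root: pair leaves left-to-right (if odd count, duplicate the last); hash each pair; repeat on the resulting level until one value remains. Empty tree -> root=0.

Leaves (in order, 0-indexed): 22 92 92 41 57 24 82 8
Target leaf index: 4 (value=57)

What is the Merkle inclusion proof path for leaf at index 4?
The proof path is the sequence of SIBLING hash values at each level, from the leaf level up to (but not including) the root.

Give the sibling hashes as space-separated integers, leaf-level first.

L0 (leaves): [22, 92, 92, 41, 57, 24, 82, 8], target index=4
L1: h(22,92)=(22*31+92)%997=774 [pair 0] h(92,41)=(92*31+41)%997=899 [pair 1] h(57,24)=(57*31+24)%997=794 [pair 2] h(82,8)=(82*31+8)%997=556 [pair 3] -> [774, 899, 794, 556]
  Sibling for proof at L0: 24
L2: h(774,899)=(774*31+899)%997=965 [pair 0] h(794,556)=(794*31+556)%997=245 [pair 1] -> [965, 245]
  Sibling for proof at L1: 556
L3: h(965,245)=(965*31+245)%997=250 [pair 0] -> [250]
  Sibling for proof at L2: 965
Root: 250
Proof path (sibling hashes from leaf to root): [24, 556, 965]

Answer: 24 556 965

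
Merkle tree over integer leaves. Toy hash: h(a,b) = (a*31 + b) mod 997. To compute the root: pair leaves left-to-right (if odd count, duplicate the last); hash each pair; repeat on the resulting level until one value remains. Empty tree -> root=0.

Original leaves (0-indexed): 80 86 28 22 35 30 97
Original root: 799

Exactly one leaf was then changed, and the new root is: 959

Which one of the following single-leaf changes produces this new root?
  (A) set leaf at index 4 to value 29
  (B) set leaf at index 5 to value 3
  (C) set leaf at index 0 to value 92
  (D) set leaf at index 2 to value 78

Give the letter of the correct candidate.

Answer: B

Derivation:
Original leaves: [80, 86, 28, 22, 35, 30, 97]
Target new root: 959
Try each candidate change and compute the resulting root:
Candidate A: set leaf[4] = 29 -> leaves = [80, 86, 28, 22, 29, 30, 97]
  L0: [80, 86, 28, 22, 29, 30, 97]
  L1: h(80,86)=(80*31+86)%997=572 h(28,22)=(28*31+22)%997=890 h(29,30)=(29*31+30)%997=929 h(97,97)=(97*31+97)%997=113 -> [572, 890, 929, 113]
  L2: h(572,890)=(572*31+890)%997=676 h(929,113)=(929*31+113)%997=996 -> [676, 996]
  L3: h(676,996)=(676*31+996)%997=18 -> [18]
  root = 18 != target 959
Candidate B: set leaf[5] = 3 -> leaves = [80, 86, 28, 22, 35, 3, 97]
  L0: [80, 86, 28, 22, 35, 3, 97]
  L1: h(80,86)=(80*31+86)%997=572 h(28,22)=(28*31+22)%997=890 h(35,3)=(35*31+3)%997=91 h(97,97)=(97*31+97)%997=113 -> [572, 890, 91, 113]
  L2: h(572,890)=(572*31+890)%997=676 h(91,113)=(91*31+113)%997=940 -> [676, 940]
  L3: h(676,940)=(676*31+940)%997=959 -> [959]
  root = 959 == target 959  ** MATCH **
Candidate C: set leaf[0] = 92 -> leaves = [92, 86, 28, 22, 35, 30, 97]
  L0: [92, 86, 28, 22, 35, 30, 97]
  L1: h(92,86)=(92*31+86)%997=944 h(28,22)=(28*31+22)%997=890 h(35,30)=(35*31+30)%997=118 h(97,97)=(97*31+97)%997=113 -> [944, 890, 118, 113]
  L2: h(944,890)=(944*31+890)%997=244 h(118,113)=(118*31+113)%997=780 -> [244, 780]
  L3: h(244,780)=(244*31+780)%997=368 -> [368]
  root = 368 != target 959
Candidate D: set leaf[2] = 78 -> leaves = [80, 86, 78, 22, 35, 30, 97]
  L0: [80, 86, 78, 22, 35, 30, 97]
  L1: h(80,86)=(80*31+86)%997=572 h(78,22)=(78*31+22)%997=446 h(35,30)=(35*31+30)%997=118 h(97,97)=(97*31+97)%997=113 -> [572, 446, 118, 113]
  L2: h(572,446)=(572*31+446)%997=232 h(118,113)=(118*31+113)%997=780 -> [232, 780]
  L3: h(232,780)=(232*31+780)%997=993 -> [993]
  root = 993 != target 959
Candidate B produces the target root.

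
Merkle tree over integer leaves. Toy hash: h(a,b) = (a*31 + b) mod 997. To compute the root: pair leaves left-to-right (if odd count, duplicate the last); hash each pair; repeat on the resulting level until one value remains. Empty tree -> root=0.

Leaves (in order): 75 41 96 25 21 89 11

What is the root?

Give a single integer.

L0: [75, 41, 96, 25, 21, 89, 11]
L1: h(75,41)=(75*31+41)%997=372 h(96,25)=(96*31+25)%997=10 h(21,89)=(21*31+89)%997=740 h(11,11)=(11*31+11)%997=352 -> [372, 10, 740, 352]
L2: h(372,10)=(372*31+10)%997=575 h(740,352)=(740*31+352)%997=361 -> [575, 361]
L3: h(575,361)=(575*31+361)%997=240 -> [240]

Answer: 240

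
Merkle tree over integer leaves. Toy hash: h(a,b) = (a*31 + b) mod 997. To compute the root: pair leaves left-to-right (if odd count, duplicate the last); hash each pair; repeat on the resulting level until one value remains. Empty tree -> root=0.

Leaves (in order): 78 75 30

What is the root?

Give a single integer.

L0: [78, 75, 30]
L1: h(78,75)=(78*31+75)%997=499 h(30,30)=(30*31+30)%997=960 -> [499, 960]
L2: h(499,960)=(499*31+960)%997=477 -> [477]

Answer: 477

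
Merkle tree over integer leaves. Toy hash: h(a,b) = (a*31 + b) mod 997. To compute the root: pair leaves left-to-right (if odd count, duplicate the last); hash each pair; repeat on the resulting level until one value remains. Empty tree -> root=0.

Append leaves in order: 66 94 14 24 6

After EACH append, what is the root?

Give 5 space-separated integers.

After append 66 (leaves=[66]):
  L0: [66]
  root=66
After append 94 (leaves=[66, 94]):
  L0: [66, 94]
  L1: h(66,94)=(66*31+94)%997=146 -> [146]
  root=146
After append 14 (leaves=[66, 94, 14]):
  L0: [66, 94, 14]
  L1: h(66,94)=(66*31+94)%997=146 h(14,14)=(14*31+14)%997=448 -> [146, 448]
  L2: h(146,448)=(146*31+448)%997=986 -> [986]
  root=986
After append 24 (leaves=[66, 94, 14, 24]):
  L0: [66, 94, 14, 24]
  L1: h(66,94)=(66*31+94)%997=146 h(14,24)=(14*31+24)%997=458 -> [146, 458]
  L2: h(146,458)=(146*31+458)%997=996 -> [996]
  root=996
After append 6 (leaves=[66, 94, 14, 24, 6]):
  L0: [66, 94, 14, 24, 6]
  L1: h(66,94)=(66*31+94)%997=146 h(14,24)=(14*31+24)%997=458 h(6,6)=(6*31+6)%997=192 -> [146, 458, 192]
  L2: h(146,458)=(146*31+458)%997=996 h(192,192)=(192*31+192)%997=162 -> [996, 162]
  L3: h(996,162)=(996*31+162)%997=131 -> [131]
  root=131

Answer: 66 146 986 996 131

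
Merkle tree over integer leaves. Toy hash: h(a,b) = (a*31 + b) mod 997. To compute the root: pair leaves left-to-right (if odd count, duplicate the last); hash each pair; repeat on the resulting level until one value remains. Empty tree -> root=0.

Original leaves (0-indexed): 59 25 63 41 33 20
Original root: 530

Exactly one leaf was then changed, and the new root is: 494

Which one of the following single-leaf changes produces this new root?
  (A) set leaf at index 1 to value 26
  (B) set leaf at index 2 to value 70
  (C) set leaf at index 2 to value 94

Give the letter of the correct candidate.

Answer: A

Derivation:
Original leaves: [59, 25, 63, 41, 33, 20]
Target new root: 494
Try each candidate change and compute the resulting root:
Candidate A: set leaf[1] = 26 -> leaves = [59, 26, 63, 41, 33, 20]
  L0: [59, 26, 63, 41, 33, 20]
  L1: h(59,26)=(59*31+26)%997=858 h(63,41)=(63*31+41)%997=0 h(33,20)=(33*31+20)%997=46 -> [858, 0, 46]
  L2: h(858,0)=(858*31+0)%997=676 h(46,46)=(46*31+46)%997=475 -> [676, 475]
  L3: h(676,475)=(676*31+475)%997=494 -> [494]
  root = 494 == target 494  ** MATCH **
Candidate B: set leaf[2] = 70 -> leaves = [59, 25, 70, 41, 33, 20]
  L0: [59, 25, 70, 41, 33, 20]
  L1: h(59,25)=(59*31+25)%997=857 h(70,41)=(70*31+41)%997=217 h(33,20)=(33*31+20)%997=46 -> [857, 217, 46]
  L2: h(857,217)=(857*31+217)%997=862 h(46,46)=(46*31+46)%997=475 -> [862, 475]
  L3: h(862,475)=(862*31+475)%997=278 -> [278]
  root = 278 != target 494
Candidate C: set leaf[2] = 94 -> leaves = [59, 25, 94, 41, 33, 20]
  L0: [59, 25, 94, 41, 33, 20]
  L1: h(59,25)=(59*31+25)%997=857 h(94,41)=(94*31+41)%997=961 h(33,20)=(33*31+20)%997=46 -> [857, 961, 46]
  L2: h(857,961)=(857*31+961)%997=609 h(46,46)=(46*31+46)%997=475 -> [609, 475]
  L3: h(609,475)=(609*31+475)%997=411 -> [411]
  root = 411 != target 494
Candidate A produces the target root.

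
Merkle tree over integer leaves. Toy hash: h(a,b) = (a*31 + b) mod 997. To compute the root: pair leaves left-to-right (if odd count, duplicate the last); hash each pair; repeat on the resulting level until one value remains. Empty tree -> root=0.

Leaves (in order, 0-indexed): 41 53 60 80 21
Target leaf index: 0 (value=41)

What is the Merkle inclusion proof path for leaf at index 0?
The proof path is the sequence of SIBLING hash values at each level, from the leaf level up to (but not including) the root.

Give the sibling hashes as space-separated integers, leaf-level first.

Answer: 53 943 567

Derivation:
L0 (leaves): [41, 53, 60, 80, 21], target index=0
L1: h(41,53)=(41*31+53)%997=327 [pair 0] h(60,80)=(60*31+80)%997=943 [pair 1] h(21,21)=(21*31+21)%997=672 [pair 2] -> [327, 943, 672]
  Sibling for proof at L0: 53
L2: h(327,943)=(327*31+943)%997=113 [pair 0] h(672,672)=(672*31+672)%997=567 [pair 1] -> [113, 567]
  Sibling for proof at L1: 943
L3: h(113,567)=(113*31+567)%997=82 [pair 0] -> [82]
  Sibling for proof at L2: 567
Root: 82
Proof path (sibling hashes from leaf to root): [53, 943, 567]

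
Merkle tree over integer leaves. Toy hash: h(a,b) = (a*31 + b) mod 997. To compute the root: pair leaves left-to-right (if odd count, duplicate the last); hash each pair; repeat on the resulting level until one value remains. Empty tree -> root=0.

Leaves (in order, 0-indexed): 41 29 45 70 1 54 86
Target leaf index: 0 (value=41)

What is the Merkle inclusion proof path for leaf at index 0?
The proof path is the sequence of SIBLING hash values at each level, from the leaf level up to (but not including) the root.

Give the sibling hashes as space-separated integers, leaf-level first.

Answer: 29 468 402

Derivation:
L0 (leaves): [41, 29, 45, 70, 1, 54, 86], target index=0
L1: h(41,29)=(41*31+29)%997=303 [pair 0] h(45,70)=(45*31+70)%997=468 [pair 1] h(1,54)=(1*31+54)%997=85 [pair 2] h(86,86)=(86*31+86)%997=758 [pair 3] -> [303, 468, 85, 758]
  Sibling for proof at L0: 29
L2: h(303,468)=(303*31+468)%997=888 [pair 0] h(85,758)=(85*31+758)%997=402 [pair 1] -> [888, 402]
  Sibling for proof at L1: 468
L3: h(888,402)=(888*31+402)%997=14 [pair 0] -> [14]
  Sibling for proof at L2: 402
Root: 14
Proof path (sibling hashes from leaf to root): [29, 468, 402]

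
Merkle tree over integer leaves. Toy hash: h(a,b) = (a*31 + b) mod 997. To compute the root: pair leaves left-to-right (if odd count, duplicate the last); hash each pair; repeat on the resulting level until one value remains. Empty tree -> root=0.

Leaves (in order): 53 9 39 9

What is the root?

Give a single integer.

Answer: 586

Derivation:
L0: [53, 9, 39, 9]
L1: h(53,9)=(53*31+9)%997=655 h(39,9)=(39*31+9)%997=221 -> [655, 221]
L2: h(655,221)=(655*31+221)%997=586 -> [586]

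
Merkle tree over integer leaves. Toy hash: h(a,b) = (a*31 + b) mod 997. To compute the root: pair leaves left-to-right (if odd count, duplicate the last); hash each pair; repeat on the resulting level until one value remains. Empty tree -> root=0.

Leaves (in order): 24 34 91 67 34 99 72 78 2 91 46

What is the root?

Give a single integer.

Answer: 528

Derivation:
L0: [24, 34, 91, 67, 34, 99, 72, 78, 2, 91, 46]
L1: h(24,34)=(24*31+34)%997=778 h(91,67)=(91*31+67)%997=894 h(34,99)=(34*31+99)%997=156 h(72,78)=(72*31+78)%997=316 h(2,91)=(2*31+91)%997=153 h(46,46)=(46*31+46)%997=475 -> [778, 894, 156, 316, 153, 475]
L2: h(778,894)=(778*31+894)%997=87 h(156,316)=(156*31+316)%997=167 h(153,475)=(153*31+475)%997=233 -> [87, 167, 233]
L3: h(87,167)=(87*31+167)%997=870 h(233,233)=(233*31+233)%997=477 -> [870, 477]
L4: h(870,477)=(870*31+477)%997=528 -> [528]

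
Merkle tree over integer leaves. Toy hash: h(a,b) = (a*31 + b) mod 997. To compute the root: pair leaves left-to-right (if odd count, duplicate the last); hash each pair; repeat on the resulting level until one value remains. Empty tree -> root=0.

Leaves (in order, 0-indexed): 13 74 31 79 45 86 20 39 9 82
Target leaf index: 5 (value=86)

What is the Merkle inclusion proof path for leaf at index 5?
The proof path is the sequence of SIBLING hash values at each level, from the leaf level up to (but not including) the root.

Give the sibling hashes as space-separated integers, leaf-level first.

Answer: 45 659 872 774

Derivation:
L0 (leaves): [13, 74, 31, 79, 45, 86, 20, 39, 9, 82], target index=5
L1: h(13,74)=(13*31+74)%997=477 [pair 0] h(31,79)=(31*31+79)%997=43 [pair 1] h(45,86)=(45*31+86)%997=484 [pair 2] h(20,39)=(20*31+39)%997=659 [pair 3] h(9,82)=(9*31+82)%997=361 [pair 4] -> [477, 43, 484, 659, 361]
  Sibling for proof at L0: 45
L2: h(477,43)=(477*31+43)%997=872 [pair 0] h(484,659)=(484*31+659)%997=708 [pair 1] h(361,361)=(361*31+361)%997=585 [pair 2] -> [872, 708, 585]
  Sibling for proof at L1: 659
L3: h(872,708)=(872*31+708)%997=821 [pair 0] h(585,585)=(585*31+585)%997=774 [pair 1] -> [821, 774]
  Sibling for proof at L2: 872
L4: h(821,774)=(821*31+774)%997=303 [pair 0] -> [303]
  Sibling for proof at L3: 774
Root: 303
Proof path (sibling hashes from leaf to root): [45, 659, 872, 774]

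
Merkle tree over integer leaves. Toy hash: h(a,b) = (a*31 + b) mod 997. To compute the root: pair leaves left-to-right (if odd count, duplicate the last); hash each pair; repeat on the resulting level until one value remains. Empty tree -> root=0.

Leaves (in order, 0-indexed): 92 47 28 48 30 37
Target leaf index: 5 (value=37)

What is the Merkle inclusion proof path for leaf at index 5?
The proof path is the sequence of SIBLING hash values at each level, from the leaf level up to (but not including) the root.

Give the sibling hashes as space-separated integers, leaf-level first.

L0 (leaves): [92, 47, 28, 48, 30, 37], target index=5
L1: h(92,47)=(92*31+47)%997=905 [pair 0] h(28,48)=(28*31+48)%997=916 [pair 1] h(30,37)=(30*31+37)%997=967 [pair 2] -> [905, 916, 967]
  Sibling for proof at L0: 30
L2: h(905,916)=(905*31+916)%997=58 [pair 0] h(967,967)=(967*31+967)%997=37 [pair 1] -> [58, 37]
  Sibling for proof at L1: 967
L3: h(58,37)=(58*31+37)%997=838 [pair 0] -> [838]
  Sibling for proof at L2: 58
Root: 838
Proof path (sibling hashes from leaf to root): [30, 967, 58]

Answer: 30 967 58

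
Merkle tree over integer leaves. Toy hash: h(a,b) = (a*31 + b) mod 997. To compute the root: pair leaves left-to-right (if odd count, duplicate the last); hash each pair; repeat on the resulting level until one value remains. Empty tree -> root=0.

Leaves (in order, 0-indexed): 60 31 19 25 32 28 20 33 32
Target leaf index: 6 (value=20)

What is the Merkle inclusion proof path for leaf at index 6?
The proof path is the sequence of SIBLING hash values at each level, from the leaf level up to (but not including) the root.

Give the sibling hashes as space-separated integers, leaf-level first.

L0 (leaves): [60, 31, 19, 25, 32, 28, 20, 33, 32], target index=6
L1: h(60,31)=(60*31+31)%997=894 [pair 0] h(19,25)=(19*31+25)%997=614 [pair 1] h(32,28)=(32*31+28)%997=23 [pair 2] h(20,33)=(20*31+33)%997=653 [pair 3] h(32,32)=(32*31+32)%997=27 [pair 4] -> [894, 614, 23, 653, 27]
  Sibling for proof at L0: 33
L2: h(894,614)=(894*31+614)%997=412 [pair 0] h(23,653)=(23*31+653)%997=369 [pair 1] h(27,27)=(27*31+27)%997=864 [pair 2] -> [412, 369, 864]
  Sibling for proof at L1: 23
L3: h(412,369)=(412*31+369)%997=180 [pair 0] h(864,864)=(864*31+864)%997=729 [pair 1] -> [180, 729]
  Sibling for proof at L2: 412
L4: h(180,729)=(180*31+729)%997=327 [pair 0] -> [327]
  Sibling for proof at L3: 729
Root: 327
Proof path (sibling hashes from leaf to root): [33, 23, 412, 729]

Answer: 33 23 412 729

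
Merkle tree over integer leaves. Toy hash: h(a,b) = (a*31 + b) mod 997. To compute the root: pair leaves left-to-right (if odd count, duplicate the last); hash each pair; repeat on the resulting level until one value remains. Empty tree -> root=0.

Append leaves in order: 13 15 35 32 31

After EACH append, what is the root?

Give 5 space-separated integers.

After append 13 (leaves=[13]):
  L0: [13]
  root=13
After append 15 (leaves=[13, 15]):
  L0: [13, 15]
  L1: h(13,15)=(13*31+15)%997=418 -> [418]
  root=418
After append 35 (leaves=[13, 15, 35]):
  L0: [13, 15, 35]
  L1: h(13,15)=(13*31+15)%997=418 h(35,35)=(35*31+35)%997=123 -> [418, 123]
  L2: h(418,123)=(418*31+123)%997=120 -> [120]
  root=120
After append 32 (leaves=[13, 15, 35, 32]):
  L0: [13, 15, 35, 32]
  L1: h(13,15)=(13*31+15)%997=418 h(35,32)=(35*31+32)%997=120 -> [418, 120]
  L2: h(418,120)=(418*31+120)%997=117 -> [117]
  root=117
After append 31 (leaves=[13, 15, 35, 32, 31]):
  L0: [13, 15, 35, 32, 31]
  L1: h(13,15)=(13*31+15)%997=418 h(35,32)=(35*31+32)%997=120 h(31,31)=(31*31+31)%997=992 -> [418, 120, 992]
  L2: h(418,120)=(418*31+120)%997=117 h(992,992)=(992*31+992)%997=837 -> [117, 837]
  L3: h(117,837)=(117*31+837)%997=476 -> [476]
  root=476

Answer: 13 418 120 117 476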